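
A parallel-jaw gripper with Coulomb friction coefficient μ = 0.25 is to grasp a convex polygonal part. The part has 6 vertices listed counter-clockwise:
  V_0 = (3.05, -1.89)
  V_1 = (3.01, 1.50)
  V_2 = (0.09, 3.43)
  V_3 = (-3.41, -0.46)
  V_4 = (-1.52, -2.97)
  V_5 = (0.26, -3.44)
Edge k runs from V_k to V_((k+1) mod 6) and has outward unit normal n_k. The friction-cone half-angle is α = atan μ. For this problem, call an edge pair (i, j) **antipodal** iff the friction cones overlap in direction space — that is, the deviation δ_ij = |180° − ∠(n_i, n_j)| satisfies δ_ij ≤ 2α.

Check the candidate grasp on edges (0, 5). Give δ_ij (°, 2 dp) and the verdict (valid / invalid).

α = atan 0.25 = 14.04°;  2α = 28.07°
edge 0: e_0 = (-0.04, +3.39);  n_0 = (+0.9999, +0.0118)
edge 5: e_5 = (+2.79, +1.55);  n_5 = (+0.4856, -0.8742)
∠(n_0, n_5) = 61.62°
δ = |180° − 61.62°| = 118.38°
118.38° > 2α = 28.07°  →  invalid

δ = 118.38°, invalid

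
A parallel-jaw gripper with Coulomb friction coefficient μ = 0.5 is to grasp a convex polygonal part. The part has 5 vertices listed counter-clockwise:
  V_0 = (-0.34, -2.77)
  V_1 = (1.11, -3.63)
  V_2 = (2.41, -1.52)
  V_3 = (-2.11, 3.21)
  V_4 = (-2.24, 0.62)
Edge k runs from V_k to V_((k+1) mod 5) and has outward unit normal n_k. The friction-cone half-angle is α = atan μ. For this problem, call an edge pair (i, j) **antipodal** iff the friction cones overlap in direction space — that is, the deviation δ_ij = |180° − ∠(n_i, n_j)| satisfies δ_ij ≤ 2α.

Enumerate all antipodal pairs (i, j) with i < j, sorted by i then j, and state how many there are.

count = 4; pairs: (0,2), (1,3), (2,3), (2,4)

α = atan 0.5 = 26.57°;  2α = 53.13°
n_0 = (-0.5101, -0.8601)
n_1 = (+0.8514, -0.5245)
n_2 = (+0.7230, +0.6909)
n_3 = (-0.9987, +0.0501)
n_4 = (-0.8723, -0.4889)
  (0,1): δ = 90.97°  ·
  (0,2): δ = 15.63°  ✓
  (0,3): δ = 117.80°  ·
  (0,4): δ = 149.94°  ·
  (1,2): δ = 104.66°  ·
  (1,3): δ = 28.76°  ✓
  (1,4): δ = 60.91°  ·
  (2,3): δ = 46.57°  ✓
  (2,4): δ = 14.43°  ✓
  (3,4): δ = 147.86°  ·
antipodal pairs: 4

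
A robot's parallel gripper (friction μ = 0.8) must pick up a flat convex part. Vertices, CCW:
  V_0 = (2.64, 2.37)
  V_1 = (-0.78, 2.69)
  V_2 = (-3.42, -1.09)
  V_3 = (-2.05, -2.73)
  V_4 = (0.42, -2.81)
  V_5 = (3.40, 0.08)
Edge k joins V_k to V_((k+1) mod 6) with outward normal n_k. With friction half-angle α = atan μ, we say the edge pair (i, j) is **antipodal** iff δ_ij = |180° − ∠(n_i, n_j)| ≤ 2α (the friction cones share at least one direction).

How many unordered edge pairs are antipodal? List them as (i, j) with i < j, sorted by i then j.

α = atan 0.8 = 38.66°;  2α = 77.32°
n_0 = (+0.0932, +0.9957)
n_1 = (-0.8198, +0.5726)
n_2 = (-0.7675, -0.6411)
n_3 = (-0.0324, -0.9995)
n_4 = (+0.6962, -0.7179)
n_5 = (+0.9491, +0.3150)
  (0,1): δ = 119.59°  ·
  (0,2): δ = 44.78°  ✓
  (0,3): δ = 3.49°  ✓
  (0,4): δ = 49.47°  ✓
  (0,5): δ = 113.71°  ·
  (1,2): δ = 105.19°  ·
  (1,3): δ = 56.92°  ✓
  (1,4): δ = 10.95°  ✓
  (1,5): δ = 53.29°  ✓
  (2,3): δ = 131.73°  ·
  (2,4): δ = 85.75°  ·
  (2,5): δ = 21.51°  ✓
  (3,4): δ = 134.02°  ·
  (3,5): δ = 69.79°  ✓
  (4,5): δ = 115.76°  ·
antipodal pairs: 8

count = 8; pairs: (0,2), (0,3), (0,4), (1,3), (1,4), (1,5), (2,5), (3,5)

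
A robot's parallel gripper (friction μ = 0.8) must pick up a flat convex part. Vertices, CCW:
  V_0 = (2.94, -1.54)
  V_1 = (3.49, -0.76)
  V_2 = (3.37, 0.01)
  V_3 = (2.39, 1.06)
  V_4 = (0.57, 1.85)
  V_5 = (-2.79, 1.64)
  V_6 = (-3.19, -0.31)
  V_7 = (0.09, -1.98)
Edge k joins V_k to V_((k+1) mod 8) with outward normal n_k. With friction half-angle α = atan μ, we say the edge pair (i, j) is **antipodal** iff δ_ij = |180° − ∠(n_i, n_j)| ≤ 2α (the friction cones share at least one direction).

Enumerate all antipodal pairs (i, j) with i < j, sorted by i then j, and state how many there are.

α = atan 0.8 = 38.66°;  2α = 77.32°
n_0 = (+0.8173, -0.5763)
n_1 = (+0.9881, +0.1540)
n_2 = (+0.7311, +0.6823)
n_3 = (+0.3982, +0.9173)
n_4 = (-0.0624, +0.9981)
n_5 = (-0.9796, +0.2009)
n_6 = (-0.4537, -0.8911)
n_7 = (+0.1526, -0.9883)
  (0,1): δ = 135.95°  ·
  (0,2): δ = 101.79°  ·
  (0,3): δ = 78.28°  ·
  (0,4): δ = 51.23°  ✓
  (0,5): δ = 23.60°  ✓
  (0,6): δ = 98.21°  ·
  (0,7): δ = 133.97°  ·
  (1,2): δ = 145.83°  ·
  (1,3): δ = 122.32°  ·
  (1,4): δ = 95.28°  ·
  (1,5): δ = 20.45°  ✓
  (1,6): δ = 54.16°  ✓
  (1,7): δ = 89.92°  ·
  (2,3): δ = 156.49°  ·
  (2,4): δ = 129.45°  ·
  (2,5): δ = 54.62°  ✓
  (2,6): δ = 19.99°  ✓
  (2,7): δ = 55.75°  ✓
  (3,4): δ = 152.96°  ·
  (3,5): δ = 78.13°  ·
  (3,6): δ = 3.52°  ✓
  (3,7): δ = 32.24°  ✓
  (4,5): δ = 105.17°  ·
  (4,6): δ = 30.56°  ✓
  (4,7): δ = 5.20°  ✓
  (5,6): δ = 105.39°  ·
  (5,7): δ = 69.63°  ✓
  (6,7): δ = 144.24°  ·
antipodal pairs: 12

count = 12; pairs: (0,4), (0,5), (1,5), (1,6), (2,5), (2,6), (2,7), (3,6), (3,7), (4,6), (4,7), (5,7)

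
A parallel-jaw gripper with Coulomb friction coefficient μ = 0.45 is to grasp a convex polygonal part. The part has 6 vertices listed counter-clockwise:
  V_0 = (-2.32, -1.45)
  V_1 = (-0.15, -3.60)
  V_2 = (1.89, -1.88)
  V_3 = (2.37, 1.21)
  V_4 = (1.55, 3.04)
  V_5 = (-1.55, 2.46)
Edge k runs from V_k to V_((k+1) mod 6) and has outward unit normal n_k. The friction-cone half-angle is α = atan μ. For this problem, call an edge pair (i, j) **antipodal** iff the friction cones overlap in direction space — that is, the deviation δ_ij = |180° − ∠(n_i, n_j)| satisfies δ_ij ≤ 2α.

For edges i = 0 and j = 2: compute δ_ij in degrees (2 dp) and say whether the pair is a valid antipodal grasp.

δ = 54.10°, invalid

α = atan 0.45 = 24.23°;  2α = 48.46°
edge 0: e_0 = (+2.17, -2.15);  n_0 = (-0.7038, -0.7104)
edge 2: e_2 = (+0.48, +3.09);  n_2 = (+0.9881, -0.1535)
∠(n_0, n_2) = 125.90°
δ = |180° − 125.90°| = 54.10°
54.10° > 2α = 48.46°  →  invalid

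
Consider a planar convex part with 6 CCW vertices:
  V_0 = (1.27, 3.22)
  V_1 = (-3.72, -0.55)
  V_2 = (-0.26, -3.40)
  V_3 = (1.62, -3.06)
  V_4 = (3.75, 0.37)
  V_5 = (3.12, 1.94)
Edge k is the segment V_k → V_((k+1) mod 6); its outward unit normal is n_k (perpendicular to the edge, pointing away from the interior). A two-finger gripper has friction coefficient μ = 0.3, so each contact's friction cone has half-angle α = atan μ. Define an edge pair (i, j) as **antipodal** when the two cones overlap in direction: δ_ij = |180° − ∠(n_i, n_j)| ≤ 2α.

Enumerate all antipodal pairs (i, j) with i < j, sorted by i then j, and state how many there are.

count = 4; pairs: (0,2), (0,3), (1,4), (1,5)

α = atan 0.3 = 16.70°;  2α = 33.40°
n_0 = (-0.6028, +0.7979)
n_1 = (-0.6358, -0.7719)
n_2 = (+0.1780, -0.9840)
n_3 = (+0.8495, -0.5275)
n_4 = (+0.9281, +0.3724)
n_5 = (+0.5690, +0.8224)
  (0,1): δ = 76.55°  ·
  (0,2): δ = 26.82°  ✓
  (0,3): δ = 21.09°  ✓
  (0,4): δ = 74.79°  ·
  (0,5): δ = 108.25°  ·
  (1,2): δ = 130.27°  ·
  (1,3): δ = 82.36°  ·
  (1,4): δ = 28.66°  ✓
  (1,5): δ = 4.80°  ✓
  (2,3): δ = 132.09°  ·
  (2,4): δ = 78.39°  ·
  (2,5): δ = 44.93°  ·
  (3,4): δ = 126.30°  ·
  (3,5): δ = 92.84°  ·
  (4,5): δ = 146.54°  ·
antipodal pairs: 4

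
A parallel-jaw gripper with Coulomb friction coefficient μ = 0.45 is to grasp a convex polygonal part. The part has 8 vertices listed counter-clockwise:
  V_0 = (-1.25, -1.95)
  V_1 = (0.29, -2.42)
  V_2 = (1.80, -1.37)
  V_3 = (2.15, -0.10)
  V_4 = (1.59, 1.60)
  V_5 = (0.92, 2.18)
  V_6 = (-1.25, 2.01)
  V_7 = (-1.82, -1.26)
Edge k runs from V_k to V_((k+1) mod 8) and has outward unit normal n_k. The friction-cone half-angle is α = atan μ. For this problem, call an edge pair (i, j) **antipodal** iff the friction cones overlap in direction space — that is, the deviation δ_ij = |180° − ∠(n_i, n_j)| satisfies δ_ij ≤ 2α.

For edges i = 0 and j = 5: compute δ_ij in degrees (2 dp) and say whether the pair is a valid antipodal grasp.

α = atan 0.45 = 24.23°;  2α = 48.46°
edge 0: e_0 = (+1.54, -0.47);  n_0 = (-0.2919, -0.9564)
edge 5: e_5 = (-2.17, -0.17);  n_5 = (-0.0781, +0.9969)
∠(n_0, n_5) = 158.55°
δ = |180° − 158.55°| = 21.45°
21.45° ≤ 2α = 48.46°  →  valid

δ = 21.45°, valid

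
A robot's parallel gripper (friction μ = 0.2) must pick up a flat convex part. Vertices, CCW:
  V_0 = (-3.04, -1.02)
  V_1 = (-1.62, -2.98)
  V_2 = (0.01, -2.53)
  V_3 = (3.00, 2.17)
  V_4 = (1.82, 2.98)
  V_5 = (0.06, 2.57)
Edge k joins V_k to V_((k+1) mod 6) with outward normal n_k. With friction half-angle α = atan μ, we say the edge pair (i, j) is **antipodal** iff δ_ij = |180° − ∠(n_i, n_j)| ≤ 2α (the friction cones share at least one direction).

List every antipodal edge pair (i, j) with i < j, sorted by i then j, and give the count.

α = atan 0.2 = 11.31°;  2α = 22.62°
n_0 = (-0.8098, -0.5867)
n_1 = (+0.2661, -0.9639)
n_2 = (+0.8437, -0.5368)
n_3 = (+0.5659, +0.8244)
n_4 = (-0.2269, +0.9739)
n_5 = (-0.7569, +0.6536)
  (0,1): δ = 110.49°  ·
  (0,2): δ = 68.39°  ·
  (0,3): δ = 19.61°  ✓
  (0,4): δ = 67.19°  ·
  (0,5): δ = 103.27°  ·
  (1,2): δ = 137.90°  ·
  (1,3): δ = 49.90°  ·
  (1,4): δ = 2.32°  ✓
  (1,5): δ = 33.76°  ·
  (2,3): δ = 92.00°  ·
  (2,4): δ = 44.42°  ·
  (2,5): δ = 8.35°  ✓
  (3,4): δ = 132.42°  ·
  (3,5): δ = 96.34°  ·
  (4,5): δ = 143.92°  ·
antipodal pairs: 3

count = 3; pairs: (0,3), (1,4), (2,5)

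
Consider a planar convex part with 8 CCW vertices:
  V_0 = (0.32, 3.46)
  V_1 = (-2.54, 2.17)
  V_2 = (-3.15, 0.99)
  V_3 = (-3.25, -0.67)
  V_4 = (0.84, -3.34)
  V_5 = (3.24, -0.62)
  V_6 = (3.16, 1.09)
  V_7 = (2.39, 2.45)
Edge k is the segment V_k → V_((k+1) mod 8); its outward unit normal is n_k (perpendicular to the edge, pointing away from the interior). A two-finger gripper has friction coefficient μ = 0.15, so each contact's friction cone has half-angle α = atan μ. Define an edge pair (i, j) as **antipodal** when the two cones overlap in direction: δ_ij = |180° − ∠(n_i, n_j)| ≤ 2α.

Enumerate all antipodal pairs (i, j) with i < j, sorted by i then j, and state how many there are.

count = 3; pairs: (1,4), (2,5), (3,7)

α = atan 0.15 = 8.53°;  2α = 17.06°
n_0 = (-0.4112, +0.9116)
n_1 = (-0.8883, +0.4592)
n_2 = (-0.9982, +0.0601)
n_3 = (-0.5466, -0.8374)
n_4 = (+0.7498, -0.6616)
n_5 = (+0.9989, +0.0467)
n_6 = (+0.8702, +0.4927)
n_7 = (+0.4385, +0.8987)
  (0,1): δ = 141.61°  ·
  (0,2): δ = 117.73°  ·
  (0,3): δ = 57.41°  ·
  (0,4): δ = 24.30°  ·
  (0,5): δ = 68.40°  ·
  (0,6): δ = 95.24°  ·
  (0,7): δ = 129.71°  ·
  (1,2): δ = 156.11°  ·
  (1,3): δ = 95.80°  ·
  (1,4): δ = 14.09°  ✓
  (1,5): δ = 30.02°  ·
  (1,6): δ = 56.85°  ·
  (1,7): δ = 91.33°  ·
  (2,3): δ = 119.69°  ·
  (2,4): δ = 37.98°  ·
  (2,5): δ = 6.13°  ✓
  (2,6): δ = 32.96°  ·
  (2,7): δ = 67.44°  ·
  (3,4): δ = 98.29°  ·
  (3,5): δ = 54.18°  ·
  (3,6): δ = 27.35°  ·
  (3,7): δ = 7.13°  ✓
  (4,5): δ = 135.90°  ·
  (4,6): δ = 109.06°  ·
  (4,7): δ = 74.59°  ·
  (5,6): δ = 153.16°  ·
  (5,7): δ = 118.69°  ·
  (6,7): δ = 145.53°  ·
antipodal pairs: 3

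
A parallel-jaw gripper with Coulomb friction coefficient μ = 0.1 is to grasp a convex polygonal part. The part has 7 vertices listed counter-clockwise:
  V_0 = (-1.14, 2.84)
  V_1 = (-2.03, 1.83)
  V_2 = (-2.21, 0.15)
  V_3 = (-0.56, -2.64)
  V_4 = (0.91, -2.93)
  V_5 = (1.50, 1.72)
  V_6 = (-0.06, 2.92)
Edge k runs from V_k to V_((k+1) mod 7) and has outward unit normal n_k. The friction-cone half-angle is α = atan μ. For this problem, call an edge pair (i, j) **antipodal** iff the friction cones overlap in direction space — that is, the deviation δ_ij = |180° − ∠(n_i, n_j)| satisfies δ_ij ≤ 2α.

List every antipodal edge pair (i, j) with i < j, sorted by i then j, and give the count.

α = atan 0.1 = 5.71°;  2α = 11.42°
n_0 = (-0.7503, +0.6611)
n_1 = (-0.9943, +0.1065)
n_2 = (-0.8607, -0.5090)
n_3 = (-0.1935, -0.9811)
n_4 = (+0.9920, -0.1259)
n_5 = (+0.6097, +0.7926)
n_6 = (-0.0739, +0.9973)
  (0,1): δ = 144.73°  ·
  (0,2): δ = 108.01°  ·
  (0,3): δ = 59.77°  ·
  (0,4): δ = 34.15°  ·
  (0,5): δ = 93.82°  ·
  (0,6): δ = 135.62°  ·
  (1,2): δ = 143.28°  ·
  (1,3): δ = 95.04°  ·
  (1,4): δ = 1.12°  ✓
  (1,5): δ = 58.55°  ·
  (1,6): δ = 100.35°  ·
  (2,3): δ = 131.76°  ·
  (2,4): δ = 37.83°  ·
  (2,5): δ = 21.83°  ·
  (2,6): δ = 63.64°  ·
  (3,4): δ = 86.07°  ·
  (3,5): δ = 26.41°  ·
  (3,6): δ = 15.40°  ·
  (4,5): δ = 120.34°  ·
  (4,6): δ = 78.53°  ·
  (5,6): δ = 138.20°  ·
antipodal pairs: 1

count = 1; pairs: (1,4)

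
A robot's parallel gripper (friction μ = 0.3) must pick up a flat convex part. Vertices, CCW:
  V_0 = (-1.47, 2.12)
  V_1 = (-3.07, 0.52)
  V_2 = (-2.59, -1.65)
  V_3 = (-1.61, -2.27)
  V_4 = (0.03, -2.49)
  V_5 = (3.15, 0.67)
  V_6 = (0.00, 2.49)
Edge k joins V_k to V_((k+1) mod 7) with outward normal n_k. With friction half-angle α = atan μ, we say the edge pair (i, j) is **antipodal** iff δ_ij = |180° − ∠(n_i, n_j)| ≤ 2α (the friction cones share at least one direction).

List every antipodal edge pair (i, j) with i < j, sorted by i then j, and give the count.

count = 5; pairs: (0,4), (2,5), (3,5), (3,6), (4,6)

α = atan 0.3 = 16.70°;  2α = 33.40°
n_0 = (-0.7071, +0.7071)
n_1 = (-0.9764, -0.2160)
n_2 = (-0.5346, -0.8451)
n_3 = (-0.1330, -0.9911)
n_4 = (+0.7116, -0.7026)
n_5 = (+0.5003, +0.8659)
n_6 = (-0.2441, +0.9698)
  (0,1): δ = 122.53°  ·
  (0,2): δ = 77.32°  ·
  (0,3): δ = 52.64°  ·
  (0,4): δ = 0.36°  ✓
  (0,5): δ = 104.98°  ·
  (0,6): δ = 149.13°  ·
  (1,2): δ = 134.79°  ·
  (1,3): δ = 110.11°  ·
  (1,4): δ = 57.11°  ·
  (1,5): δ = 47.51°  ·
  (1,6): δ = 91.66°  ·
  (2,3): δ = 155.32°  ·
  (2,4): δ = 102.32°  ·
  (2,5): δ = 2.30°  ✓
  (2,6): δ = 46.45°  ·
  (3,4): δ = 126.99°  ·
  (3,5): δ = 22.38°  ✓
  (3,6): δ = 21.77°  ✓
  (4,5): δ = 75.38°  ·
  (4,6): δ = 31.24°  ✓
  (5,6): δ = 135.85°  ·
antipodal pairs: 5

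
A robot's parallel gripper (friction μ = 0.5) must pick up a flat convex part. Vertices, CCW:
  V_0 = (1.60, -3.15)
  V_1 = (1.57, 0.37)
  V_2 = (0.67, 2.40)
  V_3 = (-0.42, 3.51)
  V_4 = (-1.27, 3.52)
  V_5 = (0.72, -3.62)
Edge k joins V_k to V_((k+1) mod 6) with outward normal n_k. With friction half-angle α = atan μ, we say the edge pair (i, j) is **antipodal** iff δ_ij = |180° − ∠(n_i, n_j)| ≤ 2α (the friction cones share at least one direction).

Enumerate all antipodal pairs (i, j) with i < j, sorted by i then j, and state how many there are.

count = 4; pairs: (0,4), (1,4), (2,4), (3,5)

α = atan 0.5 = 26.57°;  2α = 53.13°
n_0 = (+1.0000, +0.0085)
n_1 = (+0.9142, +0.4053)
n_2 = (+0.7135, +0.7006)
n_3 = (+0.0118, +0.9999)
n_4 = (-0.9633, -0.2685)
n_5 = (+0.4711, -0.8821)
  (0,1): δ = 156.58°  ·
  (0,2): δ = 136.01°  ·
  (0,3): δ = 91.16°  ·
  (0,4): δ = 15.09°  ✓
  (0,5): δ = 117.62°  ·
  (1,2): δ = 159.43°  ·
  (1,3): δ = 114.58°  ·
  (1,4): δ = 8.34°  ✓
  (1,5): δ = 94.20°  ·
  (2,3): δ = 135.15°  ·
  (2,4): δ = 28.91°  ✓
  (2,5): δ = 73.63°  ·
  (3,4): δ = 73.75°  ·
  (3,5): δ = 28.78°  ✓
  (4,5): δ = 77.47°  ·
antipodal pairs: 4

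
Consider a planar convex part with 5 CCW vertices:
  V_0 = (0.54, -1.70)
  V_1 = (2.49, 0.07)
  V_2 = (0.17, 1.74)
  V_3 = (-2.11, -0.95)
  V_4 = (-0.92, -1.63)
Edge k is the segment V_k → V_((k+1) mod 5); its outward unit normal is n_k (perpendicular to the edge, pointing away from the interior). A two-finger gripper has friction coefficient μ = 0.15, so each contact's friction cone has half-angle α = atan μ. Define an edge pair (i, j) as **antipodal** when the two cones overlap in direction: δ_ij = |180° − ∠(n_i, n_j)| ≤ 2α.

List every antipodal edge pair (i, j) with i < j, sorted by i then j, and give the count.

count = 2; pairs: (0,2), (1,3)

α = atan 0.15 = 8.53°;  2α = 17.06°
n_0 = (+0.6721, -0.7405)
n_1 = (+0.5842, +0.8116)
n_2 = (-0.7628, +0.6466)
n_3 = (-0.4961, -0.8682)
n_4 = (-0.0479, -0.9989)
  (0,1): δ = 77.98°  ·
  (0,2): δ = 7.49°  ✓
  (0,3): δ = 108.03°  ·
  (0,4): δ = 135.03°  ·
  (1,2): δ = 94.54°  ·
  (1,3): δ = 6.00°  ✓
  (1,4): δ = 33.00°  ·
  (2,3): δ = 79.46°  ·
  (2,4): δ = 52.46°  ·
  (3,4): δ = 153.00°  ·
antipodal pairs: 2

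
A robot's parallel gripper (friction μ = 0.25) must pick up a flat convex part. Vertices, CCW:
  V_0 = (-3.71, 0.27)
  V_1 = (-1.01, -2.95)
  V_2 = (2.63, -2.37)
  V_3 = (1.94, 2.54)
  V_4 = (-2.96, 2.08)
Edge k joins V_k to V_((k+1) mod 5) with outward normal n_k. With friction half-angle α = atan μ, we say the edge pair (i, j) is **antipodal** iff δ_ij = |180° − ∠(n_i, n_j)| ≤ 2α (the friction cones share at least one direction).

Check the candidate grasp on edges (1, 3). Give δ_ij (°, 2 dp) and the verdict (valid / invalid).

α = atan 0.25 = 14.04°;  2α = 28.07°
edge 1: e_1 = (+3.64, +0.58);  n_1 = (+0.1574, -0.9875)
edge 3: e_3 = (-4.90, -0.46);  n_3 = (-0.0935, +0.9956)
∠(n_1, n_3) = 176.31°
δ = |180° − 176.31°| = 3.69°
3.69° ≤ 2α = 28.07°  →  valid

δ = 3.69°, valid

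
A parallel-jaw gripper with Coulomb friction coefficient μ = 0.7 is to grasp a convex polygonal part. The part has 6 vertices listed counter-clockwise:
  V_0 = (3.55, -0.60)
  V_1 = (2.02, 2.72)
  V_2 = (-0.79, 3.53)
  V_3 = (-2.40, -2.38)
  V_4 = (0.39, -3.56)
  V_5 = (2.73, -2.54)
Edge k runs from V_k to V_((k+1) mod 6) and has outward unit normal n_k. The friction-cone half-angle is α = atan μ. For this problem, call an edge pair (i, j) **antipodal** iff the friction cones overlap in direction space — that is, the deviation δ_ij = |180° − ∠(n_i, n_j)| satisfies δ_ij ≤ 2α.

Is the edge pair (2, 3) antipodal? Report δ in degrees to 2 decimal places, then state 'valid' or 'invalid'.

α = atan 0.7 = 34.99°;  2α = 69.98°
edge 2: e_2 = (-1.61, -5.91);  n_2 = (-0.9648, +0.2628)
edge 3: e_3 = (+2.79, -1.18);  n_3 = (-0.3895, -0.9210)
∠(n_2, n_3) = 82.31°
δ = |180° − 82.31°| = 97.69°
97.69° > 2α = 69.98°  →  invalid

δ = 97.69°, invalid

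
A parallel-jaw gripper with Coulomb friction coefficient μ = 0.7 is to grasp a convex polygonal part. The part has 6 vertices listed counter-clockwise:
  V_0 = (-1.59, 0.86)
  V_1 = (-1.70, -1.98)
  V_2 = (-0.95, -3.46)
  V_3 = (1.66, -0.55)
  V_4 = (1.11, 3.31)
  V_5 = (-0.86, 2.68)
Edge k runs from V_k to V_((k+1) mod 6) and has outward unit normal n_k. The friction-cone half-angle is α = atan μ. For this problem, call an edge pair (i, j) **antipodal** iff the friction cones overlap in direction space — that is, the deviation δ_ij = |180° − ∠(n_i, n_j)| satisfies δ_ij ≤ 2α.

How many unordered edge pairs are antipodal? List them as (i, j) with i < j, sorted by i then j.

count = 7; pairs: (0,2), (0,3), (1,2), (1,3), (2,4), (2,5), (3,5)

α = atan 0.7 = 34.99°;  2α = 69.98°
n_0 = (-0.9993, +0.0387)
n_1 = (-0.8920, -0.4520)
n_2 = (+0.7444, -0.6677)
n_3 = (+0.9900, +0.1411)
n_4 = (-0.3046, +0.9525)
n_5 = (-0.9281, +0.3723)
  (0,1): δ = 150.91°  ·
  (0,2): δ = 39.67°  ✓
  (0,3): δ = 10.33°  ✓
  (0,4): δ = 109.95°  ·
  (0,5): δ = 160.36°  ·
  (1,2): δ = 68.76°  ✓
  (1,3): δ = 18.76°  ✓
  (1,4): δ = 80.86°  ·
  (1,5): δ = 131.27°  ·
  (2,3): δ = 130.00°  ·
  (2,4): δ = 30.38°  ✓
  (2,5): δ = 20.03°  ✓
  (3,4): δ = 80.38°  ·
  (3,5): δ = 29.96°  ✓
  (4,5): δ = 129.59°  ·
antipodal pairs: 7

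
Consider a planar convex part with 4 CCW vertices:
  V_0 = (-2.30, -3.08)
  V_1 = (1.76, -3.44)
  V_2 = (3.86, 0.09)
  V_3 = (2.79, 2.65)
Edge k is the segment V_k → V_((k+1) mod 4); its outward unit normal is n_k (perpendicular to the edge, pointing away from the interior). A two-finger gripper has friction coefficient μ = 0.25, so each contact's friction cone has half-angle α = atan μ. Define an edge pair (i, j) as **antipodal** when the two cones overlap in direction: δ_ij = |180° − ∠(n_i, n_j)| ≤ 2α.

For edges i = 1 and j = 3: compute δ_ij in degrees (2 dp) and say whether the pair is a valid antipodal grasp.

α = atan 0.25 = 14.04°;  2α = 28.07°
edge 1: e_1 = (+2.10, +3.53);  n_1 = (+0.8594, -0.5113)
edge 3: e_3 = (-5.09, -5.73);  n_3 = (-0.7476, +0.6641)
∠(n_1, n_3) = 169.13°
δ = |180° − 169.13°| = 10.87°
10.87° ≤ 2α = 28.07°  →  valid

δ = 10.87°, valid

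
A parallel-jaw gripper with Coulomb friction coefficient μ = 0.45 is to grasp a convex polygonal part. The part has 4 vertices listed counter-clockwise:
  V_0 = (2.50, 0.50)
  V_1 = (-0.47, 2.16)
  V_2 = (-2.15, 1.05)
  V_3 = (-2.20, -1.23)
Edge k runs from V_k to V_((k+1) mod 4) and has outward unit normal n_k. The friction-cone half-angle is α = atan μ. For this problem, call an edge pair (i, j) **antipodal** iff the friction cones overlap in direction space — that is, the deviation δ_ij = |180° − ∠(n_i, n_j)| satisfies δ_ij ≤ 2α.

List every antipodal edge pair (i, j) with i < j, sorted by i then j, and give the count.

count = 1; pairs: (1,3)

α = atan 0.45 = 24.23°;  2α = 48.46°
n_0 = (+0.4879, +0.8729)
n_1 = (-0.5513, +0.8343)
n_2 = (-0.9998, +0.0219)
n_3 = (+0.3454, -0.9384)
  (0,1): δ = 117.34°  ·
  (0,2): δ = 62.05°  ·
  (0,3): δ = 49.41°  ·
  (1,2): δ = 124.71°  ·
  (1,3): δ = 13.25°  ✓
  (2,3): δ = 68.54°  ·
antipodal pairs: 1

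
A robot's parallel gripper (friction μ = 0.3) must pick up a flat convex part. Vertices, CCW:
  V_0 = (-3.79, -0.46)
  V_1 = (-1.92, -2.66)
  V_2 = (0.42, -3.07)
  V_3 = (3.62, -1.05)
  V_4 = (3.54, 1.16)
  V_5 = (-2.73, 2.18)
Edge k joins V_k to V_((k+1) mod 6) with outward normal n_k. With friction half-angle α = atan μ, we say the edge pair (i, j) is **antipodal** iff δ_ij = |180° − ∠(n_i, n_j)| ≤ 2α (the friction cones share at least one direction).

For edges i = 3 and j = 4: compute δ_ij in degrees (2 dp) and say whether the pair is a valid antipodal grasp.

α = atan 0.3 = 16.70°;  2α = 33.40°
edge 3: e_3 = (-0.08, +2.21);  n_3 = (+0.9993, +0.0362)
edge 4: e_4 = (-6.27, +1.02);  n_4 = (+0.1606, +0.9870)
∠(n_3, n_4) = 78.69°
δ = |180° − 78.69°| = 101.31°
101.31° > 2α = 33.40°  →  invalid

δ = 101.31°, invalid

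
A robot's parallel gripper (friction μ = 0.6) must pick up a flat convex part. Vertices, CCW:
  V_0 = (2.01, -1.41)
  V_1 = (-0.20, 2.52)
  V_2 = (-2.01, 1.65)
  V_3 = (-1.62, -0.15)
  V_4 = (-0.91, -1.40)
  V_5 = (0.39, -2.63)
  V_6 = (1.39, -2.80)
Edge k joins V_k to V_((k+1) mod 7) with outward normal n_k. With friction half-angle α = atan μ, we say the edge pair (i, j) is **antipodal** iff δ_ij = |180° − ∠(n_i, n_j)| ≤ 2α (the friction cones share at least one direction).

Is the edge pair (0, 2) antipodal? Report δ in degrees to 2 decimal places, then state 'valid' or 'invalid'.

δ = 17.13°, valid

α = atan 0.6 = 30.96°;  2α = 61.93°
edge 0: e_0 = (-2.21, +3.93);  n_0 = (+0.8716, +0.4902)
edge 2: e_2 = (+0.39, -1.80);  n_2 = (-0.9773, -0.2118)
∠(n_0, n_2) = 162.87°
δ = |180° − 162.87°| = 17.13°
17.13° ≤ 2α = 61.93°  →  valid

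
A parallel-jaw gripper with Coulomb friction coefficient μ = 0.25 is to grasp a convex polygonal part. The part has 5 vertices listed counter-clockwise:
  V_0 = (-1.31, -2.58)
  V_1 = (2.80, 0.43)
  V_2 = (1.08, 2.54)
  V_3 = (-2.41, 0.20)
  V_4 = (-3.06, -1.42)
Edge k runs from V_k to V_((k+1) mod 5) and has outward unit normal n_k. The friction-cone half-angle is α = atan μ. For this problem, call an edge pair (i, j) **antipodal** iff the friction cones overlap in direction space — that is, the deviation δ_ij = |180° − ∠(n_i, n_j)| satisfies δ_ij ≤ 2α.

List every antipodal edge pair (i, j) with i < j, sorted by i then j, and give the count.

count = 2; pairs: (0,2), (1,4)

α = atan 0.25 = 14.04°;  2α = 28.07°
n_0 = (+0.5909, -0.8068)
n_1 = (+0.7751, +0.6318)
n_2 = (-0.5569, +0.8306)
n_3 = (-0.9281, +0.3724)
n_4 = (-0.5525, -0.8335)
  (0,1): δ = 87.03°  ·
  (0,2): δ = 2.38°  ✓
  (0,3): δ = 31.92°  ·
  (0,4): δ = 110.24°  ·
  (1,2): δ = 95.34°  ·
  (1,3): δ = 61.05°  ·
  (1,4): δ = 17.28°  ✓
  (2,3): δ = 145.70°  ·
  (2,4): δ = 67.38°  ·
  (3,4): δ = 101.68°  ·
antipodal pairs: 2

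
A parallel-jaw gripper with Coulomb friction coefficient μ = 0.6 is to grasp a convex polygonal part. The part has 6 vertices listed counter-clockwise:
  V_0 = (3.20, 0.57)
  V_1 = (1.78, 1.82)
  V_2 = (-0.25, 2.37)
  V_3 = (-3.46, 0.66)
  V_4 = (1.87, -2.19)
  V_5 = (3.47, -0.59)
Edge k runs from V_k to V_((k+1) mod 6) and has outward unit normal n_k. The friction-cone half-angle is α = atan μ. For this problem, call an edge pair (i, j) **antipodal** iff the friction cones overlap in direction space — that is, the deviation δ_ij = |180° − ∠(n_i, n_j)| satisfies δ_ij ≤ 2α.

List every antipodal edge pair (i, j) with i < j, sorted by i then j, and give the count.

α = atan 0.6 = 30.96°;  2α = 61.93°
n_0 = (+0.6607, +0.7506)
n_1 = (+0.2615, +0.9652)
n_2 = (-0.4702, +0.8826)
n_3 = (-0.4715, -0.8818)
n_4 = (+0.7071, -0.7071)
n_5 = (+0.9740, +0.2267)
  (0,1): δ = 153.80°  ·
  (0,2): δ = 110.60°  ·
  (0,3): δ = 13.22°  ✓
  (0,4): δ = 86.36°  ·
  (0,5): δ = 144.46°  ·
  (1,2): δ = 136.80°  ·
  (1,3): δ = 12.97°  ✓
  (1,4): δ = 60.16°  ✓
  (1,5): δ = 118.26°  ·
  (2,3): δ = 56.18°  ✓
  (2,4): δ = 16.96°  ✓
  (2,5): δ = 75.06°  ·
  (3,4): δ = 106.87°  ·
  (3,5): δ = 48.76°  ✓
  (4,5): δ = 121.90°  ·
antipodal pairs: 6

count = 6; pairs: (0,3), (1,3), (1,4), (2,3), (2,4), (3,5)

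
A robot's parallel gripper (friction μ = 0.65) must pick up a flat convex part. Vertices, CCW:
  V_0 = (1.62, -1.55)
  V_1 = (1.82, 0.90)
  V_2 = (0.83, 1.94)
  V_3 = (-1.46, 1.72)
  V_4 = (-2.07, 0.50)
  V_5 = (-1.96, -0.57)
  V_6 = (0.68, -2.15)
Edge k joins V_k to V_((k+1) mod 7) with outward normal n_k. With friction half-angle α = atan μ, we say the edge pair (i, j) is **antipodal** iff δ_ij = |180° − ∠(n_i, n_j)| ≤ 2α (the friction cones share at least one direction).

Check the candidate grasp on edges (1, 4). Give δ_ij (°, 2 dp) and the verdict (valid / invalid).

α = atan 0.65 = 33.02°;  2α = 66.05°
edge 1: e_1 = (-0.99, +1.04);  n_1 = (+0.7243, +0.6895)
edge 4: e_4 = (+0.11, -1.07);  n_4 = (-0.9948, -0.1023)
∠(n_1, n_4) = 142.28°
δ = |180° − 142.28°| = 37.72°
37.72° ≤ 2α = 66.05°  →  valid

δ = 37.72°, valid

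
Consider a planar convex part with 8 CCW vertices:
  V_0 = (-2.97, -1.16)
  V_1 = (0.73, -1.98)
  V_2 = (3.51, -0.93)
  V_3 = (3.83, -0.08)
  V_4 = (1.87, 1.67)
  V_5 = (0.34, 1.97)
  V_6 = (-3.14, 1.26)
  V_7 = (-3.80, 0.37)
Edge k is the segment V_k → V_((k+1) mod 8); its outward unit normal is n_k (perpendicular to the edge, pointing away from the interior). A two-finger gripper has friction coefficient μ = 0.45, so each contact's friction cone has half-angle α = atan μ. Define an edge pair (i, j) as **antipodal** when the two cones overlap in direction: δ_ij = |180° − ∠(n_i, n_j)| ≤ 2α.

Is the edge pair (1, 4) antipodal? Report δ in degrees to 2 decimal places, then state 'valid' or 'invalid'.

α = atan 0.45 = 24.23°;  2α = 48.46°
edge 1: e_1 = (+2.78, +1.05);  n_1 = (+0.3533, -0.9355)
edge 4: e_4 = (-1.53, +0.30);  n_4 = (+0.1924, +0.9813)
∠(n_1, n_4) = 148.21°
δ = |180° − 148.21°| = 31.79°
31.79° ≤ 2α = 48.46°  →  valid

δ = 31.79°, valid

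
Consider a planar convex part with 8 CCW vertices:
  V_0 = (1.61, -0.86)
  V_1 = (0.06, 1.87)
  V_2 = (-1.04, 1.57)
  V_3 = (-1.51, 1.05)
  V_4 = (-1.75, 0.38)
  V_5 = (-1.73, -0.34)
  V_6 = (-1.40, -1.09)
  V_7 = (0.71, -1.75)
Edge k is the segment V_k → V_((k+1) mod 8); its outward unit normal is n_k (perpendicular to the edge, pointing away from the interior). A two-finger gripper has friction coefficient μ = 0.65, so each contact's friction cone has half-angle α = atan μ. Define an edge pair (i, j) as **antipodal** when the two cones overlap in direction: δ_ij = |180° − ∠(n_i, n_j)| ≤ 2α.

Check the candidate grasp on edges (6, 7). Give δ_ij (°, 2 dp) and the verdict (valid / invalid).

δ = 117.95°, invalid

α = atan 0.65 = 33.02°;  2α = 66.05°
edge 6: e_6 = (+2.11, -0.66);  n_6 = (-0.2985, -0.9544)
edge 7: e_7 = (+0.90, +0.89);  n_7 = (+0.7031, -0.7110)
∠(n_6, n_7) = 62.05°
δ = |180° − 62.05°| = 117.95°
117.95° > 2α = 66.05°  →  invalid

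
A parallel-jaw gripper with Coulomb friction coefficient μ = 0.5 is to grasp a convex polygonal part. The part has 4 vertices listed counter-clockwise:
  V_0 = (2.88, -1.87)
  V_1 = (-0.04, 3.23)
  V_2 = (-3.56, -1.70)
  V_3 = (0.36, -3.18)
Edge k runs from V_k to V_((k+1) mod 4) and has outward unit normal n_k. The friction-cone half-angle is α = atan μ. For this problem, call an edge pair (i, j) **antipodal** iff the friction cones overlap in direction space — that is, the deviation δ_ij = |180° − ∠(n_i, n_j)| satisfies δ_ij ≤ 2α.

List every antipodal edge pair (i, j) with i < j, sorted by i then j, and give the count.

α = atan 0.5 = 26.57°;  2α = 53.13°
n_0 = (+0.8678, +0.4969)
n_1 = (-0.8138, +0.5811)
n_2 = (-0.3532, -0.9355)
n_3 = (+0.4612, -0.8873)
  (0,1): δ = 65.32°  ·
  (0,2): δ = 39.52°  ✓
  (0,3): δ = 87.67°  ·
  (1,2): δ = 75.16°  ·
  (1,3): δ = 27.01°  ✓
  (2,3): δ = 131.85°  ·
antipodal pairs: 2

count = 2; pairs: (0,2), (1,3)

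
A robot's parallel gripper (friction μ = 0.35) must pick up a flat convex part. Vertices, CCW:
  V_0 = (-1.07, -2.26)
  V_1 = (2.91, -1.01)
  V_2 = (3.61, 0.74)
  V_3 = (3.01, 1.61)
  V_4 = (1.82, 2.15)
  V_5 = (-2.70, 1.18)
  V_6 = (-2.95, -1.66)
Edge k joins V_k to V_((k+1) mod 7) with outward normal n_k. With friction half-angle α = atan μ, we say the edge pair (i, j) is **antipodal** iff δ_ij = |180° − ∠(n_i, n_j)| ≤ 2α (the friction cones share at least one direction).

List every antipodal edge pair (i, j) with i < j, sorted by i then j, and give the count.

count = 5; pairs: (0,4), (1,5), (2,6), (3,6), (4,6)

α = atan 0.35 = 19.29°;  2α = 38.58°
n_0 = (+0.2996, -0.9541)
n_1 = (+0.9285, -0.3714)
n_2 = (+0.8232, +0.5677)
n_3 = (+0.4132, +0.9106)
n_4 = (-0.2098, +0.9777)
n_5 = (-0.9961, +0.0877)
n_6 = (-0.3040, -0.9527)
  (0,1): δ = 129.24°  ·
  (0,2): δ = 72.84°  ·
  (0,3): δ = 41.84°  ·
  (0,4): δ = 5.32°  ✓
  (0,5): δ = 67.53°  ·
  (0,6): δ = 144.86°  ·
  (1,2): δ = 123.61°  ·
  (1,3): δ = 92.61°  ·
  (1,4): δ = 56.09°  ·
  (1,5): δ = 16.77°  ✓
  (1,6): δ = 94.10°  ·
  (2,3): δ = 149.00°  ·
  (2,4): δ = 112.48°  ·
  (2,5): δ = 39.62°  ·
  (2,6): δ = 37.71°  ✓
  (3,4): δ = 143.48°  ·
  (3,5): δ = 70.62°  ·
  (3,6): δ = 6.71°  ✓
  (4,5): δ = 107.14°  ·
  (4,6): δ = 29.81°  ✓
  (5,6): δ = 102.67°  ·
antipodal pairs: 5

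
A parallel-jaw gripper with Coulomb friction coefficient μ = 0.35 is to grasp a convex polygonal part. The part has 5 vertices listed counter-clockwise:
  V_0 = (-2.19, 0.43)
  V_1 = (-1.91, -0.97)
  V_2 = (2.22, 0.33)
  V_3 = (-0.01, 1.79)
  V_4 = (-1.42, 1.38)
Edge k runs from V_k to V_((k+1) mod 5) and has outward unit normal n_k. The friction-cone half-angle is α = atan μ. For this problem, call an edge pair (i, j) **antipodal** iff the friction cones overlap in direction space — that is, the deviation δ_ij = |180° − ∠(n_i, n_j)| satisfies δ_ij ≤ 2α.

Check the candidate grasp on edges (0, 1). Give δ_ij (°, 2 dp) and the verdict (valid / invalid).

α = atan 0.35 = 19.29°;  2α = 38.58°
edge 0: e_0 = (+0.28, -1.40);  n_0 = (-0.9806, -0.1961)
edge 1: e_1 = (+4.13, +1.30);  n_1 = (+0.3002, -0.9539)
∠(n_0, n_1) = 96.16°
δ = |180° − 96.16°| = 83.84°
83.84° > 2α = 38.58°  →  invalid

δ = 83.84°, invalid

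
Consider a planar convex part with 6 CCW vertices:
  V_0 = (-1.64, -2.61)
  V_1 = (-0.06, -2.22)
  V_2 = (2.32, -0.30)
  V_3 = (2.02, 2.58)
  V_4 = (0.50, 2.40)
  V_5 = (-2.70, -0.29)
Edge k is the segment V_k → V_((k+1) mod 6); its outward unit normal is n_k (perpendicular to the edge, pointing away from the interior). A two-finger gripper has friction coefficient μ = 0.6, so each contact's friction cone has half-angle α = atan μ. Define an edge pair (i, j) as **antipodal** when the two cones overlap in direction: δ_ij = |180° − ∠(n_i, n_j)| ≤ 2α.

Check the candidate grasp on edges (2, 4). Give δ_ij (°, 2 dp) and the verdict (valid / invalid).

α = atan 0.6 = 30.96°;  2α = 61.93°
edge 2: e_2 = (-0.30, +2.88);  n_2 = (+0.9946, +0.1036)
edge 4: e_4 = (-3.20, -2.69);  n_4 = (-0.6435, +0.7655)
∠(n_2, n_4) = 124.10°
δ = |180° − 124.10°| = 55.90°
55.90° ≤ 2α = 61.93°  →  valid

δ = 55.90°, valid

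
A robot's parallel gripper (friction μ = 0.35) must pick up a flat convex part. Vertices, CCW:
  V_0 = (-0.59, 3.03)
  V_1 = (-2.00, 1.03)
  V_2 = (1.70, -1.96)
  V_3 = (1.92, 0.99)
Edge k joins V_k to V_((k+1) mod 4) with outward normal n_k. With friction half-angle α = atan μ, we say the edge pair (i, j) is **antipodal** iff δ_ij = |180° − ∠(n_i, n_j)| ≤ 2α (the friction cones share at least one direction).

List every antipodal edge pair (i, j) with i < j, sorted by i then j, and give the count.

α = atan 0.35 = 19.29°;  2α = 38.58°
n_0 = (-0.8173, +0.5762)
n_1 = (-0.6285, -0.7778)
n_2 = (+0.9972, -0.0744)
n_3 = (+0.6307, +0.7760)
  (0,1): δ = 93.76°  ·
  (0,2): δ = 30.92°  ✓
  (0,3): δ = 86.08°  ·
  (1,2): δ = 55.32°  ·
  (1,3): δ = 0.16°  ✓
  (2,3): δ = 124.84°  ·
antipodal pairs: 2

count = 2; pairs: (0,2), (1,3)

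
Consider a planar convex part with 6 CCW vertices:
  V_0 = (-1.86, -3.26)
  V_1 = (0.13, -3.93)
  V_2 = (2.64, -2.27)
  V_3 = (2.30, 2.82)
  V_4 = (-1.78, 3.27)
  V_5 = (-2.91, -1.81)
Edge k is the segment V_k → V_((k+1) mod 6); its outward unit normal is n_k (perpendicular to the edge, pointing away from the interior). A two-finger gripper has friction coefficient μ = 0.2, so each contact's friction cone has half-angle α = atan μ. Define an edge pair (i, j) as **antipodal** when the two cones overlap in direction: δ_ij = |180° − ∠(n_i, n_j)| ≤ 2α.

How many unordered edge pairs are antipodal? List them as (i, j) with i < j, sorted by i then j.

α = atan 0.2 = 11.31°;  2α = 22.62°
n_0 = (-0.3191, -0.9477)
n_1 = (+0.5516, -0.8341)
n_2 = (+0.9978, +0.0666)
n_3 = (+0.1096, +0.9940)
n_4 = (-0.9761, +0.2171)
n_5 = (-0.8099, -0.5865)
  (0,1): δ = 127.91°  ·
  (0,2): δ = 67.57°  ·
  (0,3): δ = 12.31°  ✓
  (0,4): δ = 96.07°  ·
  (0,5): δ = 144.52°  ·
  (1,2): δ = 119.66°  ·
  (1,3): δ = 39.77°  ·
  (1,4): δ = 43.98°  ·
  (1,5): δ = 92.43°  ·
  (2,3): δ = 100.12°  ·
  (2,4): δ = 16.36°  ✓
  (2,5): δ = 32.09°  ·
  (3,4): δ = 96.25°  ·
  (3,5): δ = 47.80°  ·
  (4,5): δ = 131.55°  ·
antipodal pairs: 2

count = 2; pairs: (0,3), (2,4)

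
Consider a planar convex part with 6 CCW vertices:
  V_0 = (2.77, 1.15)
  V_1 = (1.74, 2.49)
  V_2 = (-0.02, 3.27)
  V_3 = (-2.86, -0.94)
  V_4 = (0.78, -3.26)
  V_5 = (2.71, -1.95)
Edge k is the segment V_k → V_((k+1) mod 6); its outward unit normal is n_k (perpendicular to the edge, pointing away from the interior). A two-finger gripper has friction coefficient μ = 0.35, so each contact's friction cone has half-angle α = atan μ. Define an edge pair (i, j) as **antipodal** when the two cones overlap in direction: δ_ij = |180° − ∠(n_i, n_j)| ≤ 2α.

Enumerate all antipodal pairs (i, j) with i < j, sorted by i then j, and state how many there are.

α = atan 0.35 = 19.29°;  2α = 38.58°
n_0 = (+0.7928, +0.6094)
n_1 = (+0.4052, +0.9142)
n_2 = (-0.8290, +0.5592)
n_3 = (-0.5375, -0.8433)
n_4 = (+0.5616, -0.8274)
n_5 = (+0.9998, -0.0194)
  (0,1): δ = 151.45°  ·
  (0,2): δ = 71.55°  ·
  (0,3): δ = 19.94°  ✓
  (0,4): δ = 86.62°  ·
  (0,5): δ = 141.34°  ·
  (1,2): δ = 100.10°  ·
  (1,3): δ = 8.61°  ✓
  (1,4): δ = 58.07°  ·
  (1,5): δ = 112.79°  ·
  (2,3): δ = 88.51°  ·
  (2,4): δ = 21.83°  ✓
  (2,5): δ = 32.89°  ✓
  (3,4): δ = 113.32°  ·
  (3,5): δ = 58.60°  ·
  (4,5): δ = 125.28°  ·
antipodal pairs: 4

count = 4; pairs: (0,3), (1,3), (2,4), (2,5)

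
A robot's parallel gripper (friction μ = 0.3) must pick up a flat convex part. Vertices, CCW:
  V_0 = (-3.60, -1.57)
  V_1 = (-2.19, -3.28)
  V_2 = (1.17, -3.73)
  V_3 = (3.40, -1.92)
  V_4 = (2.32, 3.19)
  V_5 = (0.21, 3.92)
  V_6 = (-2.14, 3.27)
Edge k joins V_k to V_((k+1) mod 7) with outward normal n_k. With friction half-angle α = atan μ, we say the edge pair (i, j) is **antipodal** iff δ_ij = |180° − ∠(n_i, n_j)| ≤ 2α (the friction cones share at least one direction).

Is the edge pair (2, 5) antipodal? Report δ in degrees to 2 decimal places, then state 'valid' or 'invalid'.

δ = 23.60°, valid

α = atan 0.3 = 16.70°;  2α = 33.40°
edge 2: e_2 = (+2.23, +1.81);  n_2 = (+0.6302, -0.7764)
edge 5: e_5 = (-2.35, -0.65);  n_5 = (-0.2666, +0.9638)
∠(n_2, n_5) = 156.40°
δ = |180° − 156.40°| = 23.60°
23.60° ≤ 2α = 33.40°  →  valid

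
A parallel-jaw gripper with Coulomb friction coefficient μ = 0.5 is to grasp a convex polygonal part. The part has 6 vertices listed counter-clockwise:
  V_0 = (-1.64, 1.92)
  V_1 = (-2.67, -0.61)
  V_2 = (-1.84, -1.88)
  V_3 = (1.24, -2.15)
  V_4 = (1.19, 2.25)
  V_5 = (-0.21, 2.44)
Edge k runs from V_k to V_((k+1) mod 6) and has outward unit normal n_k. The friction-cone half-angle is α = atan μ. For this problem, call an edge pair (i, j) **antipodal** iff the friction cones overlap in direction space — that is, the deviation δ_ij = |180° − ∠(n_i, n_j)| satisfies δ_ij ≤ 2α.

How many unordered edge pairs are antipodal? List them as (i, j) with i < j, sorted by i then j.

α = atan 0.5 = 26.57°;  2α = 53.13°
n_0 = (-0.9262, +0.3771)
n_1 = (-0.8371, -0.5471)
n_2 = (-0.0873, -0.9962)
n_3 = (+0.9999, +0.0114)
n_4 = (+0.1345, +0.9909)
n_5 = (-0.3417, +0.9398)
  (0,1): δ = 124.68°  ·
  (0,2): δ = 72.86°  ·
  (0,3): δ = 22.80°  ✓
  (0,4): δ = 104.42°  ·
  (0,5): δ = 132.14°  ·
  (1,2): δ = 128.18°  ·
  (1,3): δ = 32.52°  ✓
  (1,4): δ = 49.11°  ✓
  (1,5): δ = 76.82°  ·
  (2,3): δ = 84.34°  ·
  (2,4): δ = 2.72°  ✓
  (2,5): δ = 24.99°  ✓
  (3,4): δ = 98.38°  ·
  (3,5): δ = 70.67°  ·
  (4,5): δ = 152.29°  ·
antipodal pairs: 5

count = 5; pairs: (0,3), (1,3), (1,4), (2,4), (2,5)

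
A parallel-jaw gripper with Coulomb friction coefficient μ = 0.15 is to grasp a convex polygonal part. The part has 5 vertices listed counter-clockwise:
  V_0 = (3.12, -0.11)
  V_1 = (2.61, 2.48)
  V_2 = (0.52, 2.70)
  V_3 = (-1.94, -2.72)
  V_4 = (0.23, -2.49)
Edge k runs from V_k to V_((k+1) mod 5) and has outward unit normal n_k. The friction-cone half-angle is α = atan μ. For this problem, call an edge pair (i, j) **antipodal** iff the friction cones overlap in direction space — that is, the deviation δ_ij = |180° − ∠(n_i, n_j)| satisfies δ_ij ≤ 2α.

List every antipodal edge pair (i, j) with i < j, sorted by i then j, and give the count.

α = atan 0.15 = 8.53°;  2α = 17.06°
n_0 = (+0.9812, +0.1932)
n_1 = (+0.1047, +0.9945)
n_2 = (-0.9106, +0.4133)
n_3 = (+0.1054, -0.9944)
n_4 = (+0.6357, -0.7719)
  (0,1): δ = 107.15°  ·
  (0,2): δ = 35.55°  ·
  (0,3): δ = 84.91°  ·
  (0,4): δ = 118.33°  ·
  (1,2): δ = 108.40°  ·
  (1,3): δ = 12.06°  ✓
  (1,4): δ = 45.48°  ·
  (2,3): δ = 59.54°  ·
  (2,4): δ = 26.12°  ·
  (3,4): δ = 146.58°  ·
antipodal pairs: 1

count = 1; pairs: (1,3)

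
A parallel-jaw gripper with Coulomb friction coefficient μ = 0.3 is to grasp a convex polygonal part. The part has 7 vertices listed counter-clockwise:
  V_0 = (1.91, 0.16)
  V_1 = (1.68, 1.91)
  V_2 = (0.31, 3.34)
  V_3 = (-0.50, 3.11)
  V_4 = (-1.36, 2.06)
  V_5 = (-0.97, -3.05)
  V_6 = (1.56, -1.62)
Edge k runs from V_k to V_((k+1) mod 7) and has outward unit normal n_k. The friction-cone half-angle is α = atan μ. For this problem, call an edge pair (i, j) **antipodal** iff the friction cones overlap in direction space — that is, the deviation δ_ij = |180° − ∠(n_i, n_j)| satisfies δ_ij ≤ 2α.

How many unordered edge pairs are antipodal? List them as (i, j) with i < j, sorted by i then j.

α = atan 0.3 = 16.70°;  2α = 33.40°
n_0 = (+0.9915, +0.1303)
n_1 = (+0.7221, +0.6918)
n_2 = (-0.2732, +0.9620)
n_3 = (-0.7736, +0.6336)
n_4 = (-0.9971, -0.0761)
n_5 = (+0.4921, -0.8706)
n_6 = (+0.9812, -0.1929)
  (0,1): δ = 143.71°  ·
  (0,2): δ = 81.64°  ·
  (0,3): δ = 46.81°  ·
  (0,4): δ = 3.12°  ✓
  (0,5): δ = 111.99°  ·
  (0,6): δ = 161.39°  ·
  (1,2): δ = 117.92°  ·
  (1,3): δ = 83.09°  ·
  (1,4): δ = 39.41°  ·
  (1,5): δ = 75.70°  ·
  (1,6): δ = 125.10°  ·
  (2,3): δ = 145.17°  ·
  (2,4): δ = 101.49°  ·
  (2,5): δ = 13.62°  ✓
  (2,6): δ = 63.02°  ·
  (3,4): δ = 136.32°  ·
  (3,5): δ = 21.21°  ✓
  (3,6): δ = 28.20°  ✓
  (4,5): δ = 64.89°  ·
  (4,6): δ = 15.49°  ✓
  (5,6): δ = 130.60°  ·
antipodal pairs: 5

count = 5; pairs: (0,4), (2,5), (3,5), (3,6), (4,6)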